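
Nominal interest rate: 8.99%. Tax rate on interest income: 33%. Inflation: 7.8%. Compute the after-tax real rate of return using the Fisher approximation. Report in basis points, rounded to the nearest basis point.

After-tax nominal return = 8.99% × (1 − 0.33) = 6.0233%.
r ≈ 6.0233% − 7.8% → -178 basis points.

-178 basis points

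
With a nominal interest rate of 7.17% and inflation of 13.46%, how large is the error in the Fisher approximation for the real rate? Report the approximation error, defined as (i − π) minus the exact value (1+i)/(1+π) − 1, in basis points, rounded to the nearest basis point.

-75 basis points

Approximate: r ≈ 7.170% − 13.460% = -6.2900%
Exact: (1 + 0.0717)/(1 + 0.1346) − 1 = -5.5438%
Error = -6.2900% − (-5.5438%) = -0.7462% → -75 basis points.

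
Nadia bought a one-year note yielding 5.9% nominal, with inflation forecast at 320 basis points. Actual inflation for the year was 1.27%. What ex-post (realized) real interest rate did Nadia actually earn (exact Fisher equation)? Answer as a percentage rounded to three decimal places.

4.572%

Ex-post: (1 + 0.0590)/(1 + 0.0127) − 1 = 4.5719%
So the realized real rate is 4.572%.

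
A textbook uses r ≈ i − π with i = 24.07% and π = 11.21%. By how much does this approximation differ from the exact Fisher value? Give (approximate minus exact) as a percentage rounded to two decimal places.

Approximate: r ≈ 24.070% − 11.210% = 12.8600%
Exact: (1 + 0.2407)/(1 + 0.1121) − 1 = 11.5637%
Error = 12.8600% − 11.5637% = 1.2963% → 1.30%.

1.30%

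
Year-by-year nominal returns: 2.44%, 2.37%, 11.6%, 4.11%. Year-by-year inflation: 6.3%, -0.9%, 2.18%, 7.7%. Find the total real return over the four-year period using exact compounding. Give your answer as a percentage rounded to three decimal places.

5.102%

Compound the nominal returns: 1.0244 × 1.0237 × 1.1160 × 1.0411 = 1.218425.
Compound inflation: 1.0630 × 0.9910 × 1.0218 × 1.0770 = 1.159280.
Deflate: 1.218425 / 1.159280 = 1.051019.
Total real return = 1.051019 − 1 → 5.102%.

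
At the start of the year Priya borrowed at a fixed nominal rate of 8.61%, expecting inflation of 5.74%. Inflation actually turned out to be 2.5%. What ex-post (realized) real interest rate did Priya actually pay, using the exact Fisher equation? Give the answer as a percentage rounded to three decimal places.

Ex-post: (1 + 0.0861)/(1 + 0.0250) − 1 = 5.9610%
So the realized real rate is 5.961%.

5.961%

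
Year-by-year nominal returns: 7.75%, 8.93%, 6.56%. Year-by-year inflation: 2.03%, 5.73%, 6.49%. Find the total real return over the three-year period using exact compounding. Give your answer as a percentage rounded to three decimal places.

8.874%

Compound the nominal returns: 1.0775 × 1.0893 × 1.0656 = 1.250717.
Compound inflation: 1.0203 × 1.0573 × 1.0649 = 1.148775.
Deflate: 1.250717 / 1.148775 = 1.088740.
Total real return = 1.088740 − 1 → 8.874%.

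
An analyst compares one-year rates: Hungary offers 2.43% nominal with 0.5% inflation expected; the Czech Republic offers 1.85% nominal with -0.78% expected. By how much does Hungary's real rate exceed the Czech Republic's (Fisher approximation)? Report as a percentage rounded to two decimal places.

-0.70%

Hungary: 2.43% − 0.5% = 1.930%
The Czech Republic: 1.85% − (-0.78%) = 2.630%
Differential = -0.700% → -0.70%.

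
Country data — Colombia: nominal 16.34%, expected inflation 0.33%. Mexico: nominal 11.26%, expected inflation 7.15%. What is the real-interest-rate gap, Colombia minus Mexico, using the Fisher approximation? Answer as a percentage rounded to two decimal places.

11.90%

Colombia: 16.34% − 0.33% = 16.010%
Mexico: 11.26% − 7.15% = 4.110%
Differential = 11.900% → 11.90%.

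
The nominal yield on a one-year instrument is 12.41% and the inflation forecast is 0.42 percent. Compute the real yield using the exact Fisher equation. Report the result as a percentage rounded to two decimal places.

11.94%

By the Fisher equation, 1 + r = (1 + i)/(1 + π).
1 + r = 1.12410 / 1.00420 = 1.119399
r = 1.119399 − 1 = 11.9399%, i.e. 11.94%.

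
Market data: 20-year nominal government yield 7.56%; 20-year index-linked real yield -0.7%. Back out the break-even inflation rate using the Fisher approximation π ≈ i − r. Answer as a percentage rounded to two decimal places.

8.26%

π ≈ i − r = 7.56% − (-0.7%) → 8.26%.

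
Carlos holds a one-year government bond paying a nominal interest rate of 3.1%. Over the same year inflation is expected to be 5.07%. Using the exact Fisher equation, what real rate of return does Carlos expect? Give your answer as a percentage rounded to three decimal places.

-1.875%

1 + r = 1.03100 / 1.05070 = 0.981251
r = 0.981251 − 1 = -1.8749%, i.e. -1.875%.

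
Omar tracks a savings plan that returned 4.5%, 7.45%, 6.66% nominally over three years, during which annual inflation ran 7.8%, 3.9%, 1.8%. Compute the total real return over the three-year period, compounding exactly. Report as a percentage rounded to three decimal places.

5.037%

Compound the nominal returns: 1.0450 × 1.0745 × 1.0666 = 1.197634.
Compound inflation: 1.0780 × 1.0390 × 1.0180 = 1.140203.
Deflate: 1.197634 / 1.140203 = 1.050370.
Total real return = 1.050370 − 1 → 5.037%.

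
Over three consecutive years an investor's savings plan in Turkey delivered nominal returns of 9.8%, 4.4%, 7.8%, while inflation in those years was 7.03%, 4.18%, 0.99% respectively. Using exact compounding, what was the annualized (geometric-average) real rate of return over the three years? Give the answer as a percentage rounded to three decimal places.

Nominal growth factor = 1.0980 × 1.0440 × 1.0780 = 1.23572434
Price-level growth factor = 1.0703 × 1.0418 × 1.0099 = 1.12607742
Real growth factor = 1.23572434 / 1.12607742 = 1.09737067
Annualized real rate = 1.09737067^(1/3) − 1 = 3.1457% → 3.146%.

3.146%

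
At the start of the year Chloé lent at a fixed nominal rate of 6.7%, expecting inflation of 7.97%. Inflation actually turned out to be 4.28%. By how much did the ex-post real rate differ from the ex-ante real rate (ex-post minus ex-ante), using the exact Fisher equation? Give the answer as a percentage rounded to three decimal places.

3.497%

Ex-ante: (1 + 0.0670)/(1 + 0.0797) − 1 = -1.1763%
Ex-post: (1 + 0.0670)/(1 + 0.0428) − 1 = 2.3207%
Difference (ex-post − ex-ante) = 3.4969% → 3.497%.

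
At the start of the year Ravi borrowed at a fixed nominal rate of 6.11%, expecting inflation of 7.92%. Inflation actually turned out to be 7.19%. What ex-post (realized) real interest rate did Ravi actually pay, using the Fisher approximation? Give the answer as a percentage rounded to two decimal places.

Ex-post: 6.11% − 7.19% = -1.080%
So the realized real rate is -1.08%.

-1.08%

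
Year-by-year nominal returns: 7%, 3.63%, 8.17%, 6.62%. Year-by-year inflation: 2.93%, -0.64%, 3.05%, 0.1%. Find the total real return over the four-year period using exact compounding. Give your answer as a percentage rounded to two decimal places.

21.22%

Nominal growth factor = 1.0700 × 1.0363 × 1.0817 × 1.0662 = 1.278836
Price-level growth factor = 1.0293 × 0.9936 × 1.0305 × 1.0010 = 1.054959
Real growth factor = 1.278836 / 1.054959 = 1.212214
Total real return = 1.212214 − 1 → 21.22%.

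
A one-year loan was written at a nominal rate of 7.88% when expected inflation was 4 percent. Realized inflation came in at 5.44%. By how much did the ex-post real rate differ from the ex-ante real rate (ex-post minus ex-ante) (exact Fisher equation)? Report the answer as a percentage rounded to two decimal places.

-1.42%

Ex-ante: (1 + 0.0788)/(1 + 0.0400) − 1 = 3.7308%
Ex-post: (1 + 0.0788)/(1 + 0.0544) − 1 = 2.3141%
Difference (ex-post − ex-ante) = -1.4167% → -1.42%.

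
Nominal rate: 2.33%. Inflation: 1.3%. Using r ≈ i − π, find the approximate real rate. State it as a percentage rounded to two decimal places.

1.03%

r ≈ i − π = 2.33% − 1.3% = 1.03%.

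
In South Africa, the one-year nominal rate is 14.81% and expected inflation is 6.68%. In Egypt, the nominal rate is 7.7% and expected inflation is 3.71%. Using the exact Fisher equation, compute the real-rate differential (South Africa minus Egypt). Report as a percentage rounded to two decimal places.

South Africa: (1 + 0.1481)/(1 + 0.0668) − 1 = 7.6209%
Egypt: (1 + 0.0770)/(1 + 0.0371) − 1 = 3.8473%
Differential = 7.6209% − 3.8473% = 3.7737% → 3.77%.

3.77%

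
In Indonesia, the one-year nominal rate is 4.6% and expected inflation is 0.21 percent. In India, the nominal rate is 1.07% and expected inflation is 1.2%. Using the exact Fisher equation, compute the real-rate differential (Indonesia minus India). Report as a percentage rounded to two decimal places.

4.51%

Indonesia: (1 + 0.0460)/(1 + 0.0021) − 1 = 4.3808%
India: (1 + 0.0107)/(1 + 0.0120) − 1 = -0.1285%
Differential = 4.3808% − (-0.1285%) = 4.5093% → 4.51%.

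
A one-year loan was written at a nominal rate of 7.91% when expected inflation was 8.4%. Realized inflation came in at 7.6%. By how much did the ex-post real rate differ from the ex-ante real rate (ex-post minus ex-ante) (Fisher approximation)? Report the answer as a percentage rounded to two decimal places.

0.80%

Ex-ante: 7.91% − 8.4% = -0.490%
Ex-post: 7.91% − 7.6% = 0.310%
Difference (ex-post − ex-ante) = 0.8000% → 0.80%.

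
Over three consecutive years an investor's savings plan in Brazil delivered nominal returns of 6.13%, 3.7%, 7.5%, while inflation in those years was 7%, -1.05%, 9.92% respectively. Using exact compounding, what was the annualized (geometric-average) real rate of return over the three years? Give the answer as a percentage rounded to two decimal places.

0.55%

Nominal growth factor = 1.0613 × 1.0370 × 1.0750 = 1.18311071
Price-level growth factor = 1.0700 × 0.9895 × 1.0992 = 1.16379449
Real growth factor = 1.18311071 / 1.16379449 = 1.01659762
Annualized real rate = 1.01659762^(1/3) − 1 = 0.5502% → 0.55%.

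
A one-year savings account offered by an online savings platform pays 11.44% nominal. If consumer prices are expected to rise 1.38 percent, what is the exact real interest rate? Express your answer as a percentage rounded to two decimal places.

By the Fisher relation, 1 + r = (1 + i)/(1 + π).
1 + r = 1.11440 / 1.01380 = 1.099231
r = 1.099231 − 1 = 9.9231%, i.e. 9.92%.

9.92%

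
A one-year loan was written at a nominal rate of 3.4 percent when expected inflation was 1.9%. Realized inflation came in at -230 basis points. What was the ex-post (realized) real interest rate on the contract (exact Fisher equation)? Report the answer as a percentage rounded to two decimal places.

5.83%

Ex-post: (1 + 0.0340)/(1 − 0.0230) − 1 = 5.8342%
So the realized real rate is 5.83%.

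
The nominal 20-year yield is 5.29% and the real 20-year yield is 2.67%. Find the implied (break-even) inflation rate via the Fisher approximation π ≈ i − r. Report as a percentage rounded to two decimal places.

π ≈ i − r = 5.29% − 2.67% → 2.62%.

2.62%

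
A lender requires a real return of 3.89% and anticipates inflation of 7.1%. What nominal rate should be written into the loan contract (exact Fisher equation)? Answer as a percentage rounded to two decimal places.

11.27%

(1 + i) = (1 + r)(1 + π) = 1.03890 × 1.07100 = 1.1126619
i = 1.1126619 − 1, so the required nominal rate is 11.27%.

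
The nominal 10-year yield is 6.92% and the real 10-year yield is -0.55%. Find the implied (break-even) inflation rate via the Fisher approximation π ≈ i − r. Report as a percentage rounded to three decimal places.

π ≈ i − r = 6.92% − (-0.55%) → 7.470%.

7.470%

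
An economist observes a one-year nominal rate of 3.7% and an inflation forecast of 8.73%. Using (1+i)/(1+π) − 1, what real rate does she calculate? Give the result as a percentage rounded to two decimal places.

-4.63%

1 + r = 1.03700 / 1.08730 = 0.953739
r = 0.953739 − 1 = -4.6261%, i.e. -4.63%.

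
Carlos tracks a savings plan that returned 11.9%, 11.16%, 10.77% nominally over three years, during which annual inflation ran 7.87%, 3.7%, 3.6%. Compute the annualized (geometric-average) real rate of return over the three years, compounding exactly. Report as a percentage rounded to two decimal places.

5.94%

Nominal growth factor = 1.1190 × 1.1116 × 1.1077 = 1.37784632
Price-level growth factor = 1.0787 × 1.0370 × 1.0360 = 1.15888193
Real growth factor = 1.37784632 / 1.15888193 = 1.18894452
Annualized real rate = 1.18894452^(1/3) − 1 = 5.9385% → 5.94%.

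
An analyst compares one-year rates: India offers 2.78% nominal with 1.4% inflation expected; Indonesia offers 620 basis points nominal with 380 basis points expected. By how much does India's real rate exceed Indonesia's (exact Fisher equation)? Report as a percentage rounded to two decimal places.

India: (1 + 0.0278)/(1 + 0.0140) − 1 = 1.3609%
Indonesia: (1 + 0.0620)/(1 + 0.0380) − 1 = 2.3121%
Differential = 1.3609% − 2.3121% = -0.9512% → -0.95%.

-0.95%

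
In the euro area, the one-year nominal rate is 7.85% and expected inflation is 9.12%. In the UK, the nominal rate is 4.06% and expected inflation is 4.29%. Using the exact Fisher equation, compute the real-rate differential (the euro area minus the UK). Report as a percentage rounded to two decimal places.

The euro area: (1 + 0.0785)/(1 + 0.0912) − 1 = -1.1639%
The UK: (1 + 0.0406)/(1 + 0.0429) − 1 = -0.2205%
Differential = -1.1639% − (-0.2205%) = -0.9433% → -0.94%.

-0.94%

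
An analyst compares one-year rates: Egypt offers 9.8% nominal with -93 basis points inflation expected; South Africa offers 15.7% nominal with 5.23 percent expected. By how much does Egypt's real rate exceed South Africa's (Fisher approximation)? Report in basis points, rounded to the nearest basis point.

Egypt: 9.8% − (-0.93%) = 10.730%
South Africa: 15.7% − 5.23% = 10.470%
Differential = 0.260% → 26 basis points.

26 basis points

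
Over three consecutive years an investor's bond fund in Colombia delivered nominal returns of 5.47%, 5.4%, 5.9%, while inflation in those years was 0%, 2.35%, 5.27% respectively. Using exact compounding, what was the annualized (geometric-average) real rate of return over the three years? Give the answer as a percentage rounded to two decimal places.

Nominal growth factor = 1.0547 × 1.0540 × 1.0590 = 1.17724137
Price-level growth factor = 1.0000 × 1.0235 × 1.0527 = 1.07743845
Real growth factor = 1.17724137 / 1.07743845 = 1.09262981
Annualized real rate = 1.09262981^(1/3) − 1 = 2.9969% → 3.00%.

3.00%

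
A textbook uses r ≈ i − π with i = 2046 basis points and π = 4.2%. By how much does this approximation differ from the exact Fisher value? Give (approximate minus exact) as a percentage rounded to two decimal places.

0.66%

Approximate: r ≈ 20.460% − 4.200% = 16.2600%
Exact: (1 + 0.2046)/(1 + 0.0420) − 1 = 15.6046%
Error = 16.2600% − 15.6046% = 0.6554% → 0.66%.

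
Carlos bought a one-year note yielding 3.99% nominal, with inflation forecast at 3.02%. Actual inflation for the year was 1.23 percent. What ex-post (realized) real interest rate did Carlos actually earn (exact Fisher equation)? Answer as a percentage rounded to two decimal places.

Ex-post: (1 + 0.0399)/(1 + 0.0123) − 1 = 2.7265%
So the realized real rate is 2.73%.

2.73%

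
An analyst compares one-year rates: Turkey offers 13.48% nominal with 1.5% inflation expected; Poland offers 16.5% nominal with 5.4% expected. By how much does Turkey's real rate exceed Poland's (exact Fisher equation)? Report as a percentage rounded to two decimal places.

1.27%

Turkey: (1 + 0.1348)/(1 + 0.0150) − 1 = 11.8030%
Poland: (1 + 0.1650)/(1 + 0.0540) − 1 = 10.5313%
Differential = 11.8030% − 10.5313% = 1.2716% → 1.27%.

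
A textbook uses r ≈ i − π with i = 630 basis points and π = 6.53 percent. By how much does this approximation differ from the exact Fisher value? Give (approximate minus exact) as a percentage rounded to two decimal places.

Approximate: r ≈ 6.300% − 6.530% = -0.2300%
Exact: (1 + 0.0630)/(1 + 0.0653) − 1 = -0.2159%
Error = -0.2300% − (-0.2159%) = -0.0141% → -0.01%.

-0.01%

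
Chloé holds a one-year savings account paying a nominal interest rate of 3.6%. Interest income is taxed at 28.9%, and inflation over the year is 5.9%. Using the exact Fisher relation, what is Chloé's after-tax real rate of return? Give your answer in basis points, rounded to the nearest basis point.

-315 basis points

After-tax nominal return = 3.6% × (1 − 0.289) = 2.5596%.
1 + r = 1.025596 / 1.05900 = 0.968457
After-tax real rate = 0.968457 − 1 → -315 basis points.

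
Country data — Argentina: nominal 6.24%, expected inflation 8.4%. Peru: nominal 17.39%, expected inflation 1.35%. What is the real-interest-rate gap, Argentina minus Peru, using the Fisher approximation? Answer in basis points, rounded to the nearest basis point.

Argentina: 6.24% − 8.4% = -2.160%
Peru: 17.39% − 1.35% = 16.040%
Differential = -18.200% → -1820 basis points.

-1820 basis points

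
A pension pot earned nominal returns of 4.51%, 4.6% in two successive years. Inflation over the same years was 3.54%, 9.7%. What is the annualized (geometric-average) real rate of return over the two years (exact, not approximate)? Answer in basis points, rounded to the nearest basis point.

-190 basis points

Nominal growth factor = 1.0451 × 1.0460 = 1.09317460
Price-level growth factor = 1.0354 × 1.0970 = 1.13583380
Real growth factor = 1.09317460 / 1.13583380 = 0.96244239
Annualized real rate = 0.96244239^(1/2) − 1 = -1.8959% → -190 basis points.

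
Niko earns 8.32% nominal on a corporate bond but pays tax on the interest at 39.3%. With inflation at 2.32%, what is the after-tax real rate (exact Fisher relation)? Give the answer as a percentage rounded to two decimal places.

After-tax nominal return = 8.32% × (1 − 0.393) = 5.05024%.
1 + r = 1.0505024 / 1.02320 = 1.026683
After-tax real rate = 1.026683 − 1 → 2.67%.

2.67%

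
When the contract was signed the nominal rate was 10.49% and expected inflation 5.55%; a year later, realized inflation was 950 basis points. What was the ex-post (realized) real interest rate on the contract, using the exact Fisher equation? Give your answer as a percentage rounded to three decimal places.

0.904%

Ex-post: (1 + 0.1049)/(1 + 0.0950) − 1 = 0.9041%
So the realized real rate is 0.904%.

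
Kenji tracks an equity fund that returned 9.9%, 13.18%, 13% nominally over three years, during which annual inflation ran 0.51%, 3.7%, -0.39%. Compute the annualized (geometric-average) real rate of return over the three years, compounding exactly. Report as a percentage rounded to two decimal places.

Nominal growth factor = 1.0990 × 1.1318 × 1.1300 = 1.40554847
Price-level growth factor = 1.0051 × 1.0370 × 0.9961 = 1.03822377
Real growth factor = 1.40554847 / 1.03822377 = 1.35380108
Annualized real rate = 1.35380108^(1/3) − 1 = 10.6246% → 10.62%.

10.62%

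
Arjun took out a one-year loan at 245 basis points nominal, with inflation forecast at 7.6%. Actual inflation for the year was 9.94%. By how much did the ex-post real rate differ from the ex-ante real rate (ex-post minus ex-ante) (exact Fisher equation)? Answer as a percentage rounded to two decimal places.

Ex-ante: (1 + 0.0245)/(1 + 0.0760) − 1 = -4.7862%
Ex-post: (1 + 0.0245)/(1 + 0.0994) − 1 = -6.8128%
Difference (ex-post − ex-ante) = -2.0266% → -2.03%.

-2.03%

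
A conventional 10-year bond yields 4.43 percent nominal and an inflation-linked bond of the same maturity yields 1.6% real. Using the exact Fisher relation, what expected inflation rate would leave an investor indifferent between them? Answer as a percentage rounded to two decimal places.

(1 + π) = (1 + i)/(1 + r) = 1.04430 / 1.01600 = 1.027854
Break-even inflation = 1.027854 − 1 → 2.79%.

2.79%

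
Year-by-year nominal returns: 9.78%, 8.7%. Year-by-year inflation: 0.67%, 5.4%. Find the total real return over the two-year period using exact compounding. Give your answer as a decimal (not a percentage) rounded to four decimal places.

Compound the nominal returns: 1.0978 × 1.0870 = 1.193309.
Compound inflation: 1.0067 × 1.0540 = 1.061062.
Deflate: 1.193309 / 1.061062 = 1.124636.
Total real return = 1.124636 − 1 → 0.1246.

0.1246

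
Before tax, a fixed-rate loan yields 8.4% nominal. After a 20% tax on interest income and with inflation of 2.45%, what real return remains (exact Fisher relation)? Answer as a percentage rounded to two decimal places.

4.17%

After-tax nominal return = 8.4% × (1 − 0.2) = 6.7200%.
1 + r = 1.06720 / 1.02450 = 1.041679
After-tax real rate = 1.041679 − 1 → 4.17%.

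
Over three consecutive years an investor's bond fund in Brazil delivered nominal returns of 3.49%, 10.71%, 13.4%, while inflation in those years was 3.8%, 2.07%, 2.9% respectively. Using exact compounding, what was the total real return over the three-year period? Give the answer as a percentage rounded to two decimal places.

19.18%

Compound the nominal returns: 1.0349 × 1.1071 × 1.1340 = 1.299267.
Compound inflation: 1.0380 × 1.0207 × 1.0290 = 1.090212.
Deflate: 1.299267 / 1.090212 = 1.191756.
Total real return = 1.191756 − 1 → 19.18%.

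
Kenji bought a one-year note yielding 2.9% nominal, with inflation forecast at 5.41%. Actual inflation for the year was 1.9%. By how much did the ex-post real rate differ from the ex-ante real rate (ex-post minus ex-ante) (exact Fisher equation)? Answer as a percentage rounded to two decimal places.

Ex-ante: (1 + 0.0290)/(1 + 0.0541) − 1 = -2.3812%
Ex-post: (1 + 0.0290)/(1 + 0.0190) − 1 = 0.9814%
Difference (ex-post − ex-ante) = 3.3625% → 3.36%.

3.36%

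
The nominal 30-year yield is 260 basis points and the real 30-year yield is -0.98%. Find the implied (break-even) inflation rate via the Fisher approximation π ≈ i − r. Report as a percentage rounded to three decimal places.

3.580%

π ≈ i − r = 2.6% − (-0.98%) → 3.580%.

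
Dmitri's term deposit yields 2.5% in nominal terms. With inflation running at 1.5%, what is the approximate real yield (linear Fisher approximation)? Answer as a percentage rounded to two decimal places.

r ≈ i − π = 2.5% − 1.5% = 1.00%.

1.00%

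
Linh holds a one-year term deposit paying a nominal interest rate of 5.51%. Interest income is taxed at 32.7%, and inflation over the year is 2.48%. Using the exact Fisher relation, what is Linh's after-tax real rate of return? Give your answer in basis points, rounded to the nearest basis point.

After-tax nominal return = 5.51% × (1 − 0.327) = 3.70823%.
1 + r = 1.0370823 / 1.02480 = 1.011985
After-tax real rate = 1.011985 − 1 → 120 basis points.

120 basis points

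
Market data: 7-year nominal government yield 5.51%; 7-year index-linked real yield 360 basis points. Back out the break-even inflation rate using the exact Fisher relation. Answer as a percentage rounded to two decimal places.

1.84%

(1 + π) = (1 + i)/(1 + r) = 1.05510 / 1.03600 = 1.018436
Break-even inflation = 1.018436 − 1 → 1.84%.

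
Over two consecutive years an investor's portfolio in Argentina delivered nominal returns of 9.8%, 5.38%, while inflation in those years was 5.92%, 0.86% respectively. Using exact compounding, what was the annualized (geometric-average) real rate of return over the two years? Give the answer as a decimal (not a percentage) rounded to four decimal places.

0.0407

Nominal growth factor = 1.0980 × 1.0538 = 1.15707240
Price-level growth factor = 1.0592 × 1.0086 = 1.06830912
Real growth factor = 1.15707240 / 1.06830912 = 1.08308764
Annualized real rate = 1.08308764^(1/2) − 1 = 4.0715% → 0.0407.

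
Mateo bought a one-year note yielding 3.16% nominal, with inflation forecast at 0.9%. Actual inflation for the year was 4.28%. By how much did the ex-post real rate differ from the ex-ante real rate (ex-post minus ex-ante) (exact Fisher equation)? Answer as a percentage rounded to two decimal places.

-3.31%

Ex-ante: (1 + 0.0316)/(1 + 0.0090) − 1 = 2.2398%
Ex-post: (1 + 0.0316)/(1 + 0.0428) − 1 = -1.0740%
Difference (ex-post − ex-ante) = -3.3139% → -3.31%.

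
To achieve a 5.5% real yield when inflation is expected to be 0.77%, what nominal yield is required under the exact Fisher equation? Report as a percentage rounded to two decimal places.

(1 + i) = (1 + r)(1 + π) = 1.05500 × 1.00770 = 1.0631235
i = 1.0631235 − 1, so the required nominal rate is 6.31%.

6.31%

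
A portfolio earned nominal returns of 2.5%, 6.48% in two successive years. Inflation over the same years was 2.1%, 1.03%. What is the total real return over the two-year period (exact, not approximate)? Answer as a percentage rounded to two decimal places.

5.81%

Nominal growth factor = 1.0250 × 1.0648 = 1.091420
Price-level growth factor = 1.0210 × 1.0103 = 1.031516
Real growth factor = 1.091420 / 1.031516 = 1.058073
Total real return = 1.058073 − 1 → 5.81%.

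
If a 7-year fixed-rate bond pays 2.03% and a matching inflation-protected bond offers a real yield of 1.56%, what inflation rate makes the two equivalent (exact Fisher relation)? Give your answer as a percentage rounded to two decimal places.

(1 + π) = (1 + i)/(1 + r) = 1.02030 / 1.01560 = 1.004628
Break-even inflation = 1.004628 − 1 → 0.46%.

0.46%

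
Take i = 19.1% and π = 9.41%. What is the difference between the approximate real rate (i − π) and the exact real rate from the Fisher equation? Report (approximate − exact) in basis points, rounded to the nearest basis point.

Approximate: r ≈ 19.100% − 9.410% = 9.6900%
Exact: (1 + 0.1910)/(1 + 0.0941) − 1 = 8.8566%
Error = 9.6900% − 8.8566% = 0.8334% → 83 basis points.

83 basis points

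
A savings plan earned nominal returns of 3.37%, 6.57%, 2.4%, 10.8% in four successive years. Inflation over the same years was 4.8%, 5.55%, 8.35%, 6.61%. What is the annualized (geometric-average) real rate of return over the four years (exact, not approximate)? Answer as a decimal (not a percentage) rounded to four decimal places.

-0.0055

Compound the nominal returns: 1.0337 × 1.0657 × 1.0240 × 1.1080 = 1.24988253.
Compound inflation: 1.0480 × 1.0555 × 1.0835 × 1.0661 = 1.27775144.
Deflate: 1.24988253 / 1.27775144 = 0.97818910.
Annualized real rate = 0.97818910^(1/4) − 1 = -0.5498% → -0.0055.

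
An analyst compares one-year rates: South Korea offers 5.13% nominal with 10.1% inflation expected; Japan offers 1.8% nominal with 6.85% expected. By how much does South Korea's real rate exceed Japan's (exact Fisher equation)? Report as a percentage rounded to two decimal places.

South Korea: (1 + 0.0513)/(1 + 0.1010) − 1 = -4.5141%
Japan: (1 + 0.0180)/(1 + 0.0685) − 1 = -4.7263%
Differential = -4.5141% − (-4.7263%) = 0.2122% → 0.21%.

0.21%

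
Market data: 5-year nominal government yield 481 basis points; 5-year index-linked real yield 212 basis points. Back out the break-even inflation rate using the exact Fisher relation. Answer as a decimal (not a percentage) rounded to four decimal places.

0.0263

(1 + π) = (1 + i)/(1 + r) = 1.04810 / 1.02120 = 1.026342
Break-even inflation = 1.026342 − 1 → 0.0263.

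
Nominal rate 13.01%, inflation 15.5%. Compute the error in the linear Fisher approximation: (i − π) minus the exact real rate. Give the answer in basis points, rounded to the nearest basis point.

-33 basis points

Approximate: r ≈ 13.010% − 15.500% = -2.4900%
Exact: (1 + 0.1301)/(1 + 0.1550) − 1 = -2.1558%
Error = -2.4900% − (-2.1558%) = -0.3342% → -33 basis points.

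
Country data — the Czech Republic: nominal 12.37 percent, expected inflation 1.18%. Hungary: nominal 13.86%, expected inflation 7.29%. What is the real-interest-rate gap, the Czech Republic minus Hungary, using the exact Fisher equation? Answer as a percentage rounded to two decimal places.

The Czech Republic: (1 + 0.1237)/(1 + 0.0118) − 1 = 11.0595%
Hungary: (1 + 0.1386)/(1 + 0.0729) − 1 = 6.1236%
Differential = 11.0595% − 6.1236% = 4.9359% → 4.94%.

4.94%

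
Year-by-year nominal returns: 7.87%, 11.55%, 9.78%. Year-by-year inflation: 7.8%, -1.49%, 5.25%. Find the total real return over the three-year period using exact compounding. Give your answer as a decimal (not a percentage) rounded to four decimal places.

0.1819

Nominal growth factor = 1.0787 × 1.1155 × 1.0978 = 1.320972
Price-level growth factor = 1.0780 × 0.9851 × 1.0525 = 1.117690
Real growth factor = 1.320972 / 1.117690 = 1.181877
Total real return = 1.181877 − 1 → 0.1819.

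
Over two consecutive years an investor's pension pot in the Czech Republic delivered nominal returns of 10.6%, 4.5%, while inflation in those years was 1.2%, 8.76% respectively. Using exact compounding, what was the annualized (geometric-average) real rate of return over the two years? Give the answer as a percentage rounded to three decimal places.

2.473%

Nominal growth factor = 1.1060 × 1.0450 = 1.15577000
Price-level growth factor = 1.0120 × 1.0876 = 1.10065120
Real growth factor = 1.15577000 / 1.10065120 = 1.05007835
Annualized real rate = 1.05007835^(1/2) − 1 = 2.4733% → 2.473%.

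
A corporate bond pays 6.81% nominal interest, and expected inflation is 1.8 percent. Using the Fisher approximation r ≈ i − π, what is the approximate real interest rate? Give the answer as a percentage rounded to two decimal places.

r ≈ i − π = 6.81% − 1.8% = 5.01%.

5.01%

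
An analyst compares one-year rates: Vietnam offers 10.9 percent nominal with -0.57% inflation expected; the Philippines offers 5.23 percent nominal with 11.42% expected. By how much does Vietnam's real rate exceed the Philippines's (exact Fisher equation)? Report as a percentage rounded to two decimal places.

17.09%

Vietnam: (1 + 0.1090)/(1 − 0.0057) − 1 = 11.5358%
The Philippines: (1 + 0.0523)/(1 + 0.1142) − 1 = -5.5556%
Differential = 11.5358% − (-5.5556%) = 17.0913% → 17.09%.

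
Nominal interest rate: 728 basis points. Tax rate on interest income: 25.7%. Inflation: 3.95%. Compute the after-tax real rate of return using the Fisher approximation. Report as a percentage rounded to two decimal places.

1.46%

After-tax nominal return = 7.28% × (1 − 0.257) = 5.40904%.
r ≈ 5.40904% − 3.95% → 1.46%.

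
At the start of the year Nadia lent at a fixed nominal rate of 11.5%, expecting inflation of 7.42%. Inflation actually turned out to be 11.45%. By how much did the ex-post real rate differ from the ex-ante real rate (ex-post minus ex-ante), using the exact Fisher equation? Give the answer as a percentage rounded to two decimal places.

Ex-ante: (1 + 0.1150)/(1 + 0.0742) − 1 = 3.7982%
Ex-post: (1 + 0.1150)/(1 + 0.1145) − 1 = 0.0449%
Difference (ex-post − ex-ante) = -3.7533% → -3.75%.

-3.75%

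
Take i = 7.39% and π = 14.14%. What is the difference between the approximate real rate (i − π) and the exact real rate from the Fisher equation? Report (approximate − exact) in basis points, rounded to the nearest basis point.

-84 basis points

Approximate: r ≈ 7.390% − 14.140% = -6.7500%
Exact: (1 + 0.0739)/(1 + 0.1414) − 1 = -5.9138%
Error = -6.7500% − (-5.9138%) = -0.8362% → -84 basis points.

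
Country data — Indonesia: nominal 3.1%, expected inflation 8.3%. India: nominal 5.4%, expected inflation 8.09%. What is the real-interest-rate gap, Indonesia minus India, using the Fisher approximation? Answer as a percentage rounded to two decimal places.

-2.51%

Indonesia: 3.1% − 8.3% = -5.200%
India: 5.4% − 8.09% = -2.690%
Differential = -2.510% → -2.51%.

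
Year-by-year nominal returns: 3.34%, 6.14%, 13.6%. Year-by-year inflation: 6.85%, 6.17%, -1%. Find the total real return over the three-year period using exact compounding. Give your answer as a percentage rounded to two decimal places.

Compound the nominal returns: 1.0334 × 1.0614 × 1.1360 = 1.246022.
Compound inflation: 1.0685 × 1.0617 × 0.9900 = 1.123082.
Deflate: 1.246022 / 1.123082 = 1.109467.
Total real return = 1.109467 − 1 → 10.95%.

10.95%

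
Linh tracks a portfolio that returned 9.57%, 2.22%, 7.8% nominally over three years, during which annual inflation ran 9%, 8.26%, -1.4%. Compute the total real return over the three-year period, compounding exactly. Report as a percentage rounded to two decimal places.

3.77%

Nominal growth factor = 1.0957 × 1.0222 × 1.0780 = 1.207386
Price-level growth factor = 1.0900 × 1.0826 × 0.9860 = 1.163514
Real growth factor = 1.207386 / 1.163514 = 1.037707
Total real return = 1.037707 − 1 → 3.77%.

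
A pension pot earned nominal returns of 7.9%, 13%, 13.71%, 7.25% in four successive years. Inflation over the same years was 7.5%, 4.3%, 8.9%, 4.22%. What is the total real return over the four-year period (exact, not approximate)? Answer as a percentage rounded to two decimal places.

Compound the nominal returns: 1.0790 × 1.1300 × 1.1371 × 1.0725 = 1.486948.
Compound inflation: 1.0750 × 1.0430 × 1.0890 × 1.0422 = 1.272541.
Deflate: 1.486948 / 1.272541 = 1.168488.
Total real return = 1.168488 − 1 → 16.85%.

16.85%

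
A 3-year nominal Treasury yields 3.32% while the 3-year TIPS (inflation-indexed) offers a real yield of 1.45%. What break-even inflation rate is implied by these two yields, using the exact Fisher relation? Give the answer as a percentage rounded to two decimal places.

1.84%

(1 + π) = (1 + i)/(1 + r) = 1.03320 / 1.01450 = 1.018433
Break-even inflation = 1.018433 − 1 → 1.84%.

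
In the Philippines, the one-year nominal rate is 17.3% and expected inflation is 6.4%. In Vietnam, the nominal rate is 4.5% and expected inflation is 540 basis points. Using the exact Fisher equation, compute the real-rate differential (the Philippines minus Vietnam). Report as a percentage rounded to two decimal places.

11.10%

The Philippines: (1 + 0.1730)/(1 + 0.0640) − 1 = 10.2444%
Vietnam: (1 + 0.0450)/(1 + 0.0540) − 1 = -0.8539%
Differential = 10.2444% − (-0.8539%) = 11.0983% → 11.10%.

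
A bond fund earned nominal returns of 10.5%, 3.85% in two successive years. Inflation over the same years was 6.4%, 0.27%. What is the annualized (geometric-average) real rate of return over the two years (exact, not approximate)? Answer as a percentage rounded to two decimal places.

Compound the nominal returns: 1.1050 × 1.0385 = 1.14754250.
Compound inflation: 1.0640 × 1.0027 = 1.06687280.
Deflate: 1.14754250 / 1.06687280 = 1.07561323.
Annualized real rate = 1.07561323^(1/2) − 1 = 3.7118% → 3.71%.

3.71%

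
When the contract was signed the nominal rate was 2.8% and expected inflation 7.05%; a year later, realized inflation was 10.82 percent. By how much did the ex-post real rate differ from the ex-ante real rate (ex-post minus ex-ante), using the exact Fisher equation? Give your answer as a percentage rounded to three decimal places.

-3.267%

Ex-ante: (1 + 0.0280)/(1 + 0.0705) − 1 = -3.9701%
Ex-post: (1 + 0.0280)/(1 + 0.1082) − 1 = -7.2370%
Difference (ex-post − ex-ante) = -3.2669% → -3.267%.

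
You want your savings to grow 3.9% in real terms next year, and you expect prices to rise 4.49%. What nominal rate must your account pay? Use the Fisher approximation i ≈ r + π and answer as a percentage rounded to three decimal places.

8.390%

i ≈ r + π = 3.9% + 4.49% = 8.390%.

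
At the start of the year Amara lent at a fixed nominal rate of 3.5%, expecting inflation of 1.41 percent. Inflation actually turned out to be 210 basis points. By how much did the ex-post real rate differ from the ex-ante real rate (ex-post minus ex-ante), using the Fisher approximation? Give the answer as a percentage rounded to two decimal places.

Ex-ante: 3.5% − 1.41% = 2.090%
Ex-post: 3.5% − 2.1% = 1.400%
Difference (ex-post − ex-ante) = -0.6900% → -0.69%.

-0.69%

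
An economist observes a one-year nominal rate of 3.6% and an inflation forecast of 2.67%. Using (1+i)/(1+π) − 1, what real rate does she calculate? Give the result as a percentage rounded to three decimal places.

1 + r = 1.03600 / 1.02670 = 1.009058
r = 1.009058 − 1 = 0.9058%, i.e. 0.906%.

0.906%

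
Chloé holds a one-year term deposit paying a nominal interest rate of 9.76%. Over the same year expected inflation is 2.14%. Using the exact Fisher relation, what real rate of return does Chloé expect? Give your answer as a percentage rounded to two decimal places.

By the Fisher relation, 1 + r = (1 + i)/(1 + π).
1 + r = 1.09760 / 1.02140 = 1.074603
r = 1.074603 − 1 = 7.4603%, i.e. 7.46%.

7.46%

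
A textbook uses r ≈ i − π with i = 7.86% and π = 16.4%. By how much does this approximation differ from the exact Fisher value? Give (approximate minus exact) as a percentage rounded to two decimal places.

Approximate: r ≈ 7.860% − 16.400% = -8.5400%
Exact: (1 + 0.0786)/(1 + 0.1640) − 1 = -7.3368%
Error = -8.5400% − (-7.3368%) = -1.2032% → -1.20%.

-1.20%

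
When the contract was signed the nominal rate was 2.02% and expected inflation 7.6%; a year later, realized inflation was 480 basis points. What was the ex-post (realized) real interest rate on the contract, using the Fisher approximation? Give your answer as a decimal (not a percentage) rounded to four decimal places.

-0.0278

Ex-post: 2.02% − 4.8% = -2.780%
So the realized real rate is -0.0278.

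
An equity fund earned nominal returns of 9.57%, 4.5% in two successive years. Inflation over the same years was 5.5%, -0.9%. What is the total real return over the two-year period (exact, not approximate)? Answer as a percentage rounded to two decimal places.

9.52%

Compound the nominal returns: 1.0957 × 1.0450 = 1.145007.
Compound inflation: 1.0550 × 0.9910 = 1.045505.
Deflate: 1.145007 / 1.045505 = 1.095171.
Total real return = 1.095171 − 1 → 9.52%.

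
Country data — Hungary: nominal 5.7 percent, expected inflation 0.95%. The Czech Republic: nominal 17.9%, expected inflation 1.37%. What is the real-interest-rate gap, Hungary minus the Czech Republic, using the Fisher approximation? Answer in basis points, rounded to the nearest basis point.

-1178 basis points

Hungary: 5.7% − 0.95% = 4.750%
The Czech Republic: 17.9% − 1.37% = 16.530%
Differential = -11.780% → -1178 basis points.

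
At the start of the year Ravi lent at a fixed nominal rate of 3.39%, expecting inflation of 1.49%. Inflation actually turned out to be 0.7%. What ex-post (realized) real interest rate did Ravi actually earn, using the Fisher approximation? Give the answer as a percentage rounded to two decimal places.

Ex-post: 3.39% − 0.7% = 2.690%
So the realized real rate is 2.69%.

2.69%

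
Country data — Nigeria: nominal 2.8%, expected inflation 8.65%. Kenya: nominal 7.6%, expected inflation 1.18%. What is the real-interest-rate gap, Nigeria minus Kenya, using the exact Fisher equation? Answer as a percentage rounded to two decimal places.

Nigeria: (1 + 0.0280)/(1 + 0.0865) − 1 = -5.3843%
Kenya: (1 + 0.0760)/(1 + 0.0118) − 1 = 6.3451%
Differential = -5.3843% − 6.3451% = -11.7294% → -11.73%.

-11.73%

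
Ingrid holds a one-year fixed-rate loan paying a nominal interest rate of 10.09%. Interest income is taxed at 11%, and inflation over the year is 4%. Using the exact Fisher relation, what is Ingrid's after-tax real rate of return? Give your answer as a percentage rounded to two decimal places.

After-tax nominal return = 10.09% × (1 − 0.11) = 8.9801%.
1 + r = 1.089801 / 1.04000 = 1.047886
After-tax real rate = 1.047886 − 1 → 4.79%.

4.79%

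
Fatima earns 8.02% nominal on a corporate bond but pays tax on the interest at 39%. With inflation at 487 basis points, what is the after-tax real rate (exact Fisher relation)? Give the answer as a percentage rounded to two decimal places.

0.02%

After-tax nominal return = 8.02% × (1 − 0.39) = 4.8922%.
1 + r = 1.048922 / 1.04870 = 1.000212
After-tax real rate = 1.000212 − 1 → 0.02%.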